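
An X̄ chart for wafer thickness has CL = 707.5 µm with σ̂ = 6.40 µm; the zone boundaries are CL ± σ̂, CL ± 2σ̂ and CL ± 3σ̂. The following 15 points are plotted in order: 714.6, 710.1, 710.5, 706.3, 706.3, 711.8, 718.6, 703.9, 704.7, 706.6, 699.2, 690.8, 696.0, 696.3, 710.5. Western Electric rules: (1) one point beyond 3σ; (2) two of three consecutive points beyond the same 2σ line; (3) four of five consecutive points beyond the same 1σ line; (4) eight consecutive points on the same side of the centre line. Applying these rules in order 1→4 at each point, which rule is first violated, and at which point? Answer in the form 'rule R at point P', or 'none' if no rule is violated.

Zone of each point (C = within 1σ̂, B = 1σ̂–2σ̂, A = 2σ̂–3σ̂, * = beyond 3σ̂; sign = side of CL): 1:+B, 2:+C, 3:+C, 4:-C, 5:-C, 6:+C, 7:+B, 8:-C, 9:-C, 10:-C, 11:-B, 12:-A, 13:-B, 14:-B, 15:+C
Rule 3 (four of five consecutive points beyond the same 1σ limit) is satisfied at point 14.

rule 3 at point 14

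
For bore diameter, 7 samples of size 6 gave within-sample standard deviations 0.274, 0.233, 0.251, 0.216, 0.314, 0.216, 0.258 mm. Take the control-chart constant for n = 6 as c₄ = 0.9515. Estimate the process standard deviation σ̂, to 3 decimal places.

s̄ = (0.274 + 0.233 + 0.251 + 0.216 + 0.314 + 0.216 + 0.258) / 7 = 0.2517
σ̂ = s̄ / c₄ = 0.2517 / 0.9515 = 0.2645

0.265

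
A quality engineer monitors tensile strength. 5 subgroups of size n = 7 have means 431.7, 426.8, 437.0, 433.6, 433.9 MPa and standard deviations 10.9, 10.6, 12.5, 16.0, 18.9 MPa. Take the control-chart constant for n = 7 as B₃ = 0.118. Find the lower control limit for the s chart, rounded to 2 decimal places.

1.63

s̄ = (10.9 + 10.6 + 12.5 + 16.0 + 18.9) / 5 = 13.7800
LCL_s = B₃·s̄ = 0.118 × 13.7800 = 1.6260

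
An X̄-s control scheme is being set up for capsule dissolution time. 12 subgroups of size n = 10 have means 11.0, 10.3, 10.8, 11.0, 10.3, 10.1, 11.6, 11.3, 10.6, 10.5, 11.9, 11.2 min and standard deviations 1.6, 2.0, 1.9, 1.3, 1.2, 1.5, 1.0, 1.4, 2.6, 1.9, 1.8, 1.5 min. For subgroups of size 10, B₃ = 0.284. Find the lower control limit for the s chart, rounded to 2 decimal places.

s̄ = (1.6 + 2.0 + 1.9 + 1.3 + 1.2 + 1.5 + 1.0 + 1.4 + 2.6 + 1.9 + 1.8 + 1.5) / 12 = 1.6417
LCL_s = B₃·s̄ = 0.284 × 1.6417 = 0.4662

0.47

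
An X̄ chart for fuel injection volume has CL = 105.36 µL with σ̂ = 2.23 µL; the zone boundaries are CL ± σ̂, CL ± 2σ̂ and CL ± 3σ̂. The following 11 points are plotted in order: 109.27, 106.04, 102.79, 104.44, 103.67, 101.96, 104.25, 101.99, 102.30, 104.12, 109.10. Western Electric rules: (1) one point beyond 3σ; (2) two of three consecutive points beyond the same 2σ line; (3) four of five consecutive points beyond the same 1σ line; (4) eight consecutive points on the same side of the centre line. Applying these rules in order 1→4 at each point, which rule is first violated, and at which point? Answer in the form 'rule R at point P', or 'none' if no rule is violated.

rule 4 at point 10

Zone of each point (C = within 1σ̂, B = 1σ̂–2σ̂, A = 2σ̂–3σ̂, * = beyond 3σ̂; sign = side of CL): 1:+B, 2:+C, 3:-B, 4:-C, 5:-C, 6:-B, 7:-C, 8:-B, 9:-B, 10:-C, 11:+B
Rule 4 (eight consecutive points on the same side of the centre line) is satisfied at point 10.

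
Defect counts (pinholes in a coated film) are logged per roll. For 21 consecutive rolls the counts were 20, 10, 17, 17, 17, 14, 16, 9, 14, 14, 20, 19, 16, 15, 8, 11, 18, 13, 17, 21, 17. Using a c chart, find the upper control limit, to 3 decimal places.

27.147

c̄ = (20 + 10 + 17 + 17 + 17 + 14 + 16 + 9 + 14 + 14 + 20 + 19 + 16 + 15 + 8 + 11 + 18 + 13 + 17 + 21 + 17) / 21 = 323 / 21 = 15.3810
UCL = c̄ + 3√c̄ = 15.3810 + 3 × √15.3810 = 15.3810 + 3 × 3.9219 = 27.1465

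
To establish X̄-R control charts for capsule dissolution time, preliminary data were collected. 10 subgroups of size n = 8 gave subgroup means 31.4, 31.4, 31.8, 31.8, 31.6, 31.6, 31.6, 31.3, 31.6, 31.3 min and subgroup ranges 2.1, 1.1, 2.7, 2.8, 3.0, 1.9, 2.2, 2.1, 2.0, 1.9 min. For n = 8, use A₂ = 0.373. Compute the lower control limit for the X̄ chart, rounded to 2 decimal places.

X̄̄ = (31.4 + 31.4 + 31.8 + 31.8 + 31.6 + 31.6 + 31.6 + 31.3 + 31.6 + 31.3) / 10 = 315.4000 / 10 = 31.5400
R̄ = (2.1 + 1.1 + 2.7 + 2.8 + 3.0 + 1.9 + 2.2 + 2.1 + 2.0 + 1.9) / 10 = 21.8000 / 10 = 2.1800
LCL = X̄̄ − A₂·R̄ = 31.5400 − 0.373 × 2.1800 = 30.7269

30.73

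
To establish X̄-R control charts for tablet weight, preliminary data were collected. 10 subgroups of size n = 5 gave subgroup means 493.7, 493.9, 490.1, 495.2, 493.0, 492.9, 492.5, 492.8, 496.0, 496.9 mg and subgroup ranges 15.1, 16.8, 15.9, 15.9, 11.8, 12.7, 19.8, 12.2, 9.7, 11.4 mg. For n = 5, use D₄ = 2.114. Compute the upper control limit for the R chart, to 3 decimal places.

29.871

R̄ = (15.1 + 16.8 + 15.9 + 15.9 + 11.8 + 12.7 + 19.8 + 12.2 + 9.7 + 11.4) / 10 = 141.3000 / 10 = 14.1300
UCL_R = D₄·R̄ = 2.114 × 14.1300 = 29.8708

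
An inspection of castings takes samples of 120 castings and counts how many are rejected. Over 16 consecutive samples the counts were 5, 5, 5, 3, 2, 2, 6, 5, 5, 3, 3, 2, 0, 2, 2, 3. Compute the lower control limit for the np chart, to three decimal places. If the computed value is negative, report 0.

p̄ = Σdᵢ / (k·n) = 53 / (16 × 120) = 0.02760
LCL = np̄ − 3·√(np̄(1−p̄)) = 3.3125 − 3 × 1.7947 = -2.0717 → 0 (negative, so LCL = 0)

0.000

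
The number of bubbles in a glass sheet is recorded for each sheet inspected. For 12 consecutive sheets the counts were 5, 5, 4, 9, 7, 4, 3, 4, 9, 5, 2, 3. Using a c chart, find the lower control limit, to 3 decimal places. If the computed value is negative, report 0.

0.000

c̄ = (5 + 5 + 4 + 9 + 7 + 4 + 3 + 4 + 9 + 5 + 2 + 3) / 12 = 60 / 12 = 5.0000
LCL = c̄ − 3√c̄ = 5.0000 − 3 × 2.2361 = -1.7082 → 0 (cannot be negative)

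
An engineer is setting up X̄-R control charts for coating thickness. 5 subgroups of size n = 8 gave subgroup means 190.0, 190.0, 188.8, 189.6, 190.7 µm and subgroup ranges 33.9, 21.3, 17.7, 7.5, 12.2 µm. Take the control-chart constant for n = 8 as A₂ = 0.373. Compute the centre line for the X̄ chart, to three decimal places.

X̄̄ = (190.0 + 190.0 + 188.8 + 189.6 + 190.7) / 5 = 949.1000 / 5 = 189.8200
CL = X̄̄ = 189.8200

189.820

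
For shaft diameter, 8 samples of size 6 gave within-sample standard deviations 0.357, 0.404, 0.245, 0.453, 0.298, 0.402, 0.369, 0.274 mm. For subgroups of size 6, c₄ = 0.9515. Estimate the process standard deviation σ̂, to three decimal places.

s̄ = (0.357 + 0.404 + 0.245 + 0.453 + 0.298 + 0.402 + 0.369 + 0.274) / 8 = 0.3503
σ̂ = s̄ / c₄ = 0.3503 / 0.9515 = 0.3681

0.368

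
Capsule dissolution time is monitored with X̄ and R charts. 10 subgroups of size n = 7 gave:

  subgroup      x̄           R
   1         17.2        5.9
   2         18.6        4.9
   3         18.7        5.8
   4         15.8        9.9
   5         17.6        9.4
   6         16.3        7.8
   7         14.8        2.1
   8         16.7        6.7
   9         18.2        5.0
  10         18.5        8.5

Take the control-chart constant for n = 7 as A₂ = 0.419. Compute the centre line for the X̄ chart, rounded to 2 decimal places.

17.24

X̄̄ = (17.2 + 18.6 + 18.7 + 15.8 + 17.6 + 16.3 + 14.8 + 16.7 + 18.2 + 18.5) / 10 = 172.4000 / 10 = 17.2400
CL = X̄̄ = 17.2400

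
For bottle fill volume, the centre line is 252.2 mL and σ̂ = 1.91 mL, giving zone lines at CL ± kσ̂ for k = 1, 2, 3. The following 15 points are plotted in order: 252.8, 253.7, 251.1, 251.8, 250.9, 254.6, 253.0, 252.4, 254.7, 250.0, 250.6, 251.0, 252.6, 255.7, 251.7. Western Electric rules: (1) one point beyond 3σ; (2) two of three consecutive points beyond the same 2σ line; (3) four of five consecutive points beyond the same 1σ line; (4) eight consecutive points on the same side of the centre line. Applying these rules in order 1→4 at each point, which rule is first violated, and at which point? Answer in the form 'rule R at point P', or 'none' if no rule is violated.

none

Zone of each point (C = within 1σ̂, B = 1σ̂–2σ̂, A = 2σ̂–3σ̂, * = beyond 3σ̂; sign = side of CL): 1:+C, 2:+C, 3:-C, 4:-C, 5:-C, 6:+B, 7:+C, 8:+C, 9:+B, 10:-B, 11:-C, 12:-C, 13:+C, 14:+B, 15:-C
No rule fires across all 15 points.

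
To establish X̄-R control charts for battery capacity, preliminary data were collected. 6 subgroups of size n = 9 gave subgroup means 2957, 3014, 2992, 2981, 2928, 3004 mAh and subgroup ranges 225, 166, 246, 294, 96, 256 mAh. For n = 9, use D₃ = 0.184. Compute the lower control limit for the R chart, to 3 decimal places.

39.345

R̄ = (225 + 166 + 246 + 294 + 96 + 256) / 6 = 1283.0000 / 6 = 213.8333
LCL_R = D₃·R̄ = 0.184 × 213.8333 = 39.3453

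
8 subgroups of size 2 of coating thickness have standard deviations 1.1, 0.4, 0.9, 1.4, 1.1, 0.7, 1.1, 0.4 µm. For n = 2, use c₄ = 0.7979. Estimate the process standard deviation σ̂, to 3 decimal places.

s̄ = (1.1 + 0.4 + 0.9 + 1.4 + 1.1 + 0.7 + 1.1 + 0.4) / 8 = 0.8875
σ̂ = s̄ / c₄ = 0.8875 / 0.7979 = 1.1123

1.112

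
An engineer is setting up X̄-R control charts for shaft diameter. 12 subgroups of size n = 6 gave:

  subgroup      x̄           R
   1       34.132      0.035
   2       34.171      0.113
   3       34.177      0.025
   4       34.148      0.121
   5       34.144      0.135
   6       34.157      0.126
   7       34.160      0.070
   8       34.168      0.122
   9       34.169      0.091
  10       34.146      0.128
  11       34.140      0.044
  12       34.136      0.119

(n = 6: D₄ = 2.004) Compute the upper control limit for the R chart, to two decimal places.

R̄ = (0.035 + 0.113 + 0.025 + 0.121 + 0.135 + 0.126 + 0.070 + 0.122 + 0.091 + 0.128 + 0.044 + 0.119) / 12 = 1.1290 / 12 = 0.0941
UCL_R = D₄·R̄ = 2.004 × 0.0941 = 0.1885

0.19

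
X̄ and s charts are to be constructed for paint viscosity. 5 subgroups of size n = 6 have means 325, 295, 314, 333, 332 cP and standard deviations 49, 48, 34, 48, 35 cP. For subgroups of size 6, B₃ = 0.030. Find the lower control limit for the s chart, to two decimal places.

1.28

s̄ = (49 + 48 + 34 + 48 + 35) / 5 = 42.8000
LCL_s = B₃·s̄ = 0.030 × 42.8000 = 1.2840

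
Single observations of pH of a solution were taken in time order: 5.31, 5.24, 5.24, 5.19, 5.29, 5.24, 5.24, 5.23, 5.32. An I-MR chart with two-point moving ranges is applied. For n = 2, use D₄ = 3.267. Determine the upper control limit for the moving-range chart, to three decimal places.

0.151

Moving ranges: 0.07, 0.00, 0.05, 0.10, 0.05, 0.00, 0.01, 0.09; M̄R̄ = 0.3700 / 8 = 0.0462
UCL_MR = D₄·M̄R̄ = 3.267 × 0.0462 = 0.1511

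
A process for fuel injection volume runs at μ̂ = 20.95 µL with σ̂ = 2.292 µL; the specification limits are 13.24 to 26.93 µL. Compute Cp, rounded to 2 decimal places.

1.00

Cp = (USL − LSL) / (6σ̂) = (26.93 − 13.24) / (6 × 2.292) = 13.6900 / 13.7520 = 0.9955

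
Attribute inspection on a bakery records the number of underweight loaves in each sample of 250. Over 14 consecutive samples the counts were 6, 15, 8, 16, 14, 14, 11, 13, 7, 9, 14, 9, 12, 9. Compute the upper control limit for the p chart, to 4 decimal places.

p̄ = Σdᵢ / (k·n) = 157 / (14 × 250) = 0.04486
UCL = p̄ + 3·√(p̄(1−p̄)/n) = 0.04486 + 3 × √(0.04486×0.95514/250) = 0.04486 + 3 × 0.01309 = 0.08413

0.0841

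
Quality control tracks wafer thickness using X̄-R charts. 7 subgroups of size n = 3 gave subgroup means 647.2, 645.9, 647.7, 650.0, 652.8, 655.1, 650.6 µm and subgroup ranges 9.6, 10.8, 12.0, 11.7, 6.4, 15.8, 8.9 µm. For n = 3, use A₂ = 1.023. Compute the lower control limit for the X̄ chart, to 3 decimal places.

X̄̄ = (647.2 + 645.9 + 647.7 + 650.0 + 652.8 + 655.1 + 650.6) / 7 = 4549.3000 / 7 = 649.9000
R̄ = (9.6 + 10.8 + 12.0 + 11.7 + 6.4 + 15.8 + 8.9) / 7 = 75.2000 / 7 = 10.7429
LCL = X̄̄ − A₂·R̄ = 649.9000 − 1.023 × 10.7429 = 638.9101

638.910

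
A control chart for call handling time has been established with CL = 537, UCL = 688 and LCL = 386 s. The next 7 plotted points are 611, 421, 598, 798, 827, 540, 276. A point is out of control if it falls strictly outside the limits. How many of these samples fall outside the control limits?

3

Compare each point to [386, 688]: sample 4 = 798 > UCL; sample 5 = 827 > UCL; sample 7 = 276 < LCL.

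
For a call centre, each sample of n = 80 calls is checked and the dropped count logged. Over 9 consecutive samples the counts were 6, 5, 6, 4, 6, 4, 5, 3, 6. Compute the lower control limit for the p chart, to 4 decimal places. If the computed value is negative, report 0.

0.0000

p̄ = Σdᵢ / (k·n) = 45 / (9 × 80) = 0.06250
LCL = p̄ − 3·√(p̄(1−p̄)/n) = 0.06250 − 3 × 0.02706 = -0.01869 → 0 (negative, so LCL = 0)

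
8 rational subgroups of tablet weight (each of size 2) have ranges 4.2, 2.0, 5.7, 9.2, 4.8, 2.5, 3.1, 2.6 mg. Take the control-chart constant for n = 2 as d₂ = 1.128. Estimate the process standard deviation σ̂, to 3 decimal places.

3.779

R̄ = (4.2 + 2.0 + 5.7 + 9.2 + 4.8 + 2.5 + 3.1 + 2.6) / 8 = 4.2625
σ̂ = R̄ / d₂ = 4.2625 / 1.128 = 3.7788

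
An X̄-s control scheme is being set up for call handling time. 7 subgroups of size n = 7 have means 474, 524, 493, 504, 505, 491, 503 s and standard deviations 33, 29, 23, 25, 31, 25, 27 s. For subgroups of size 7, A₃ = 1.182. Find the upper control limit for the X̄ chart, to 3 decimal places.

531.732

X̄̄ = (474 + 524 + 493 + 504 + 505 + 491 + 503) / 7 = 499.1429
s̄ = (33 + 29 + 23 + 25 + 31 + 25 + 27) / 7 = 27.5714
UCL = X̄̄ + A₃·s̄ = 499.1429 + 1.182 × 27.5714 = 531.7323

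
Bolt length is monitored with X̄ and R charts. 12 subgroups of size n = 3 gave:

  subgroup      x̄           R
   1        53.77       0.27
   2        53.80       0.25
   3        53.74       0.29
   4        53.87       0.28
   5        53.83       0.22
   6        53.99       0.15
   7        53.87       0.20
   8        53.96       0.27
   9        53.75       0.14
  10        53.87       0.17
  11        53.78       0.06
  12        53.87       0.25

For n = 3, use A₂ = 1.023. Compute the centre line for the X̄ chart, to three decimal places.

53.842

X̄̄ = (53.77 + 53.80 + 53.74 + 53.87 + 53.83 + 53.99 + 53.87 + 53.96 + 53.75 + 53.87 + 53.78 + 53.87) / 12 = 646.1000 / 12 = 53.8417
CL = X̄̄ = 53.8417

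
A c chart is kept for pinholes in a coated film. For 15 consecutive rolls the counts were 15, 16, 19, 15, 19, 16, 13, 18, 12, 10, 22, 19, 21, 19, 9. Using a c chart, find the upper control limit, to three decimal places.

28.275

c̄ = (15 + 16 + 19 + 15 + 19 + 16 + 13 + 18 + 12 + 10 + 22 + 19 + 21 + 19 + 9) / 15 = 243 / 15 = 16.2000
UCL = c̄ + 3√c̄ = 16.2000 + 3 × √16.2000 = 16.2000 + 3 × 4.0249 = 28.2748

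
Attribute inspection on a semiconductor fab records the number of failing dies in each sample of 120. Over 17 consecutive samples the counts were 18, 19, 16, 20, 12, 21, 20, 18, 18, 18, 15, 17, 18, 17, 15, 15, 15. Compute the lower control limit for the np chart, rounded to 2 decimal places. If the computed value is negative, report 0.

5.67

p̄ = Σdᵢ / (k·n) = 292 / (17 × 120) = 0.14314
LCL = np̄ − 3·√(np̄(1−p̄)) = 17.1765 − 3 × 3.8364 = 5.6673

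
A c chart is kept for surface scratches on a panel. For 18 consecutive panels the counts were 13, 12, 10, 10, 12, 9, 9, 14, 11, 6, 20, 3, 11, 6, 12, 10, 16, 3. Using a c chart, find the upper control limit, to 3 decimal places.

c̄ = (13 + 12 + 10 + 10 + 12 + 9 + 9 + 14 + 11 + 6 + 20 + 3 + 11 + 6 + 12 + 10 + 16 + 3) / 18 = 187 / 18 = 10.3889
UCL = c̄ + 3√c̄ = 10.3889 + 3 × √10.3889 = 10.3889 + 3 × 3.2232 = 20.0584

20.058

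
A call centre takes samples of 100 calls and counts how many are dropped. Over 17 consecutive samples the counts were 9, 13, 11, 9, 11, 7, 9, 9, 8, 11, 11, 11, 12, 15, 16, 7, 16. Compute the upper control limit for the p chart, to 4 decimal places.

0.2022

p̄ = Σdᵢ / (k·n) = 185 / (17 × 100) = 0.10882
UCL = p̄ + 3·√(p̄(1−p̄)/n) = 0.10882 + 3 × √(0.10882×0.89118/100) = 0.10882 + 3 × 0.03114 = 0.20225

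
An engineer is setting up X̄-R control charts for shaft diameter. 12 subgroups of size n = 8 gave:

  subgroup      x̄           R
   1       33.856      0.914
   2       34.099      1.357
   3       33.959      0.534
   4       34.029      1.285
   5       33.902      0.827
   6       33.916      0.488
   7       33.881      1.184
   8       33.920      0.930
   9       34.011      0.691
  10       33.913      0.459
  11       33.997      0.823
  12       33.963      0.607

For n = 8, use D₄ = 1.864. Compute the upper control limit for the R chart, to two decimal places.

R̄ = (0.914 + 1.357 + 0.534 + 1.285 + 0.827 + 0.488 + 1.184 + 0.930 + 0.691 + 0.459 + 0.823 + 0.607) / 12 = 10.0990 / 12 = 0.8416
UCL_R = D₄·R̄ = 1.864 × 0.8416 = 1.5687

1.57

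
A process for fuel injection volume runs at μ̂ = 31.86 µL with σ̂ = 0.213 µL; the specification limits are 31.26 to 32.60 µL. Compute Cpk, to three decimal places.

0.939

Cpu = (USL − μ̂) / (3σ̂) = (32.60 − 31.86) / (3 × 0.213) = 1.1581; Cpl = (μ̂ − LSL) / (3σ̂) = (31.86 − 31.26) / (3 × 0.213) = 0.9390; Cpk = min(Cpu, Cpl) = 0.9390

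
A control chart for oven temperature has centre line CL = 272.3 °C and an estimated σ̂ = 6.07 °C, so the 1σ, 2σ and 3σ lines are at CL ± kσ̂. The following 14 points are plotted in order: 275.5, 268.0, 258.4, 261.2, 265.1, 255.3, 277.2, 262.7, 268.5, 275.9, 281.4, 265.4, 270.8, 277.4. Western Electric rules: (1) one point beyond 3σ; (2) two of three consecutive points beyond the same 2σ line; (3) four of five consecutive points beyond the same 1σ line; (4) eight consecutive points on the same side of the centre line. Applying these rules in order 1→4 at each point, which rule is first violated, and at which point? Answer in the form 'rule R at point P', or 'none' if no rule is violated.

rule 3 at point 6

Zone of each point (C = within 1σ̂, B = 1σ̂–2σ̂, A = 2σ̂–3σ̂, * = beyond 3σ̂; sign = side of CL): 1:+C, 2:-C, 3:-A, 4:-B, 5:-B, 6:-A, 7:+C, 8:-B, 9:-C, 10:+C, 11:+B, 12:-B, 13:-C, 14:+C
Rule 3 (four of five consecutive points beyond the same 1σ limit) is satisfied at point 6.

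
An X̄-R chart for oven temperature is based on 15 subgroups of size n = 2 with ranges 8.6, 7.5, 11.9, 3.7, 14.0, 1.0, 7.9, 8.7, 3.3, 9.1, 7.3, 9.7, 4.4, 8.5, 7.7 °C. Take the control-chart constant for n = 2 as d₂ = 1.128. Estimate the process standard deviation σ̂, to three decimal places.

6.696

R̄ = (8.6 + 7.5 + 11.9 + 3.7 + 14.0 + 1.0 + 7.9 + 8.7 + 3.3 + 9.1 + 7.3 + 9.7 + 4.4 + 8.5 + 7.7) / 15 = 7.5533
σ̂ = R̄ / d₂ = 7.5533 / 1.128 = 6.6962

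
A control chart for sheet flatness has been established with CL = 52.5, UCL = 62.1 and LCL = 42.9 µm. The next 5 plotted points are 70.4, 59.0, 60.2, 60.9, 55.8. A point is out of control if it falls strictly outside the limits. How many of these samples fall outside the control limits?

1

Compare each point to [42.9, 62.1]: sample 1 = 70.4 > UCL.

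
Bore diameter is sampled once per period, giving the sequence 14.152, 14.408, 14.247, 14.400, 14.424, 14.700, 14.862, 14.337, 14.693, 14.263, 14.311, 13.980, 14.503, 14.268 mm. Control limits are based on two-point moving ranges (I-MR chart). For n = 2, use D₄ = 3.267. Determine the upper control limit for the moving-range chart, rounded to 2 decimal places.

0.87

Moving ranges: 0.256, 0.161, 0.153, 0.024, 0.276, 0.162, 0.525, 0.356, 0.430, 0.048, 0.331, 0.523, 0.235; M̄R̄ = 3.4800 / 13 = 0.2677
UCL_MR = D₄·M̄R̄ = 3.267 × 0.2677 = 0.8746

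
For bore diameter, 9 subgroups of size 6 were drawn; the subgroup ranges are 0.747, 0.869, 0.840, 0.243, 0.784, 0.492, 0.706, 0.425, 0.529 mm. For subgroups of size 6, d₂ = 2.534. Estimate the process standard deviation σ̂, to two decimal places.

0.25

R̄ = (0.747 + 0.869 + 0.840 + 0.243 + 0.784 + 0.492 + 0.706 + 0.425 + 0.529) / 9 = 0.6261
σ̂ = R̄ / d₂ = 0.6261 / 2.534 = 0.2471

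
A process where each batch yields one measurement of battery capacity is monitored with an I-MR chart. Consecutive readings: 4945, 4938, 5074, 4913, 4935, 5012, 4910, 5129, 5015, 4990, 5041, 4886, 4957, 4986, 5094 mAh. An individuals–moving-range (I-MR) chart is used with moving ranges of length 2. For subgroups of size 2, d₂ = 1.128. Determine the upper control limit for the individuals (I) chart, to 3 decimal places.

X̄ = (4945 + 4938 + 5074 + 4913 + 4935 + 5012 + 4910 + 5129 + 5015 + 4990 + 5041 + 4886 + 4957 + 4986 + 5094) / 15 = 4988.3333
Moving ranges: 7, 136, 161, 22, 77, 102, 219, 114, 25, 51, 155, 71, 29, 108; M̄R̄ = 1277.0000 / 14 = 91.2143
UCL = X̄ + 3·M̄R̄/d₂ = 4988.3333 + 3 × 91.2143 / 1.128 = 5230.9245

5230.925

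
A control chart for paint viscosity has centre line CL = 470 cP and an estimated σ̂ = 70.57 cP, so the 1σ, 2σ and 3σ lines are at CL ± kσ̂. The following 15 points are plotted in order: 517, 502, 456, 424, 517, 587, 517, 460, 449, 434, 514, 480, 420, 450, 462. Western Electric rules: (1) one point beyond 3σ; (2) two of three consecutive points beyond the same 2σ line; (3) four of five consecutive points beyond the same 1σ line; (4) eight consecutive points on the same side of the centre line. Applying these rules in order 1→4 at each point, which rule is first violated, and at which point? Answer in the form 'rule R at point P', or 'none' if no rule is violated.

none

Zone of each point (C = within 1σ̂, B = 1σ̂–2σ̂, A = 2σ̂–3σ̂, * = beyond 3σ̂; sign = side of CL): 1:+C, 2:+C, 3:-C, 4:-C, 5:+C, 6:+B, 7:+C, 8:-C, 9:-C, 10:-C, 11:+C, 12:+C, 13:-C, 14:-C, 15:-C
No rule fires across all 15 points.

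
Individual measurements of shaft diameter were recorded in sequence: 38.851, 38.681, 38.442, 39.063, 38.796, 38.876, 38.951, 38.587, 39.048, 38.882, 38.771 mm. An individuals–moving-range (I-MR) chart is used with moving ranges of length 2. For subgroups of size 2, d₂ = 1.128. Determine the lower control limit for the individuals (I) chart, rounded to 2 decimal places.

38.13

X̄ = (38.851 + 38.681 + 38.442 + 39.063 + 38.796 + 38.876 + 38.951 + 38.587 + 39.048 + 38.882 + 38.771) / 11 = 38.8135
Moving ranges: 0.170, 0.239, 0.621, 0.267, 0.080, 0.075, 0.364, 0.461, 0.166, 0.111; M̄R̄ = 2.5540 / 10 = 0.2554
LCL = X̄ − 3·M̄R̄/d₂ = 38.8135 − 3 × 0.2554 / 1.128 = 38.1342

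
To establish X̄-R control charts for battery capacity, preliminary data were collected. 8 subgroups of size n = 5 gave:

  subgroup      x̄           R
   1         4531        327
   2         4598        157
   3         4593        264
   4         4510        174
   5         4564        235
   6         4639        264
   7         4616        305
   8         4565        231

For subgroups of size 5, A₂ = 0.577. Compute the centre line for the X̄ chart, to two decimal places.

X̄̄ = (4531 + 4598 + 4593 + 4510 + 4564 + 4639 + 4616 + 4565) / 8 = 36616.0000 / 8 = 4577.0000
CL = X̄̄ = 4577.0000

4577.00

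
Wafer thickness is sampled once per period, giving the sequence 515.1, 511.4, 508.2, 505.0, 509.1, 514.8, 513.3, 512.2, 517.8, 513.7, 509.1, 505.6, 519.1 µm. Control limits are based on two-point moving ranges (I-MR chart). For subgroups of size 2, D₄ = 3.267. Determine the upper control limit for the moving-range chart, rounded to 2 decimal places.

14.65

Moving ranges: 3.7, 3.2, 3.2, 4.1, 5.7, 1.5, 1.1, 5.6, 4.1, 4.6, 3.5, 13.5; M̄R̄ = 53.8000 / 12 = 4.4833
UCL_MR = D₄·M̄R̄ = 3.267 × 4.4833 = 14.6471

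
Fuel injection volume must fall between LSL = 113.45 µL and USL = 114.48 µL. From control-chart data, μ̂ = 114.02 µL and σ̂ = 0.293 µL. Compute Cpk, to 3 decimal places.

0.523

Cpu = (USL − μ̂) / (3σ̂) = (114.48 − 114.02) / (3 × 0.293) = 0.5233; Cpl = (μ̂ − LSL) / (3σ̂) = (114.02 − 113.45) / (3 × 0.293) = 0.6485; Cpk = min(Cpu, Cpl) = 0.5233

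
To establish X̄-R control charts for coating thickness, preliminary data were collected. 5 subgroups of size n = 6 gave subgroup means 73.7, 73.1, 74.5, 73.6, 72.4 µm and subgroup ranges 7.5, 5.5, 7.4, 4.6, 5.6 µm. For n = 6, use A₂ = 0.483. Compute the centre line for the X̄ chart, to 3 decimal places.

73.460

X̄̄ = (73.7 + 73.1 + 74.5 + 73.6 + 72.4) / 5 = 367.3000 / 5 = 73.4600
CL = X̄̄ = 73.4600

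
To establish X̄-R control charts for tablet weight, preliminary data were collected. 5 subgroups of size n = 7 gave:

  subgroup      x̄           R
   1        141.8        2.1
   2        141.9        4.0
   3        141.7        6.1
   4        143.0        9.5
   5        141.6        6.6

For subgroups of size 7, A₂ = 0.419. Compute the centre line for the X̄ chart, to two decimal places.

142.00

X̄̄ = (141.8 + 141.9 + 141.7 + 143.0 + 141.6) / 5 = 710.0000 / 5 = 142.0000
CL = X̄̄ = 142.0000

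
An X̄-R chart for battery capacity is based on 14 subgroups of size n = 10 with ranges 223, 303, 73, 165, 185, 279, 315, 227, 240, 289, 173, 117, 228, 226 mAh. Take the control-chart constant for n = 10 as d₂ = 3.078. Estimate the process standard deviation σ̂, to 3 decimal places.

R̄ = (223 + 303 + 73 + 165 + 185 + 279 + 315 + 227 + 240 + 289 + 173 + 117 + 228 + 226) / 14 = 217.3571
σ̂ = R̄ / d₂ = 217.3571 / 3.078 = 70.6164

70.616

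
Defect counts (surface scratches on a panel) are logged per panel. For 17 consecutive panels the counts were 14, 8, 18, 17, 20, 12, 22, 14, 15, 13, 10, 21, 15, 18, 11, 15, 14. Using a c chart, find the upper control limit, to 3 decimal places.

26.782

c̄ = (14 + 8 + 18 + 17 + 20 + 12 + 22 + 14 + 15 + 13 + 10 + 21 + 15 + 18 + 11 + 15 + 14) / 17 = 257 / 17 = 15.1176
UCL = c̄ + 3√c̄ = 15.1176 + 3 × √15.1176 = 15.1176 + 3 × 3.8881 = 26.7821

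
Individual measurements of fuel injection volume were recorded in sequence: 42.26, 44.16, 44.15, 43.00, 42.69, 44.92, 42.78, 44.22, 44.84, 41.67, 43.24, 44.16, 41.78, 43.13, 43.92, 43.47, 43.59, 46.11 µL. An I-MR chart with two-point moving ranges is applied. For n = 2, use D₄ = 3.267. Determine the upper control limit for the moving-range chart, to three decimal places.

4.434

Moving ranges: 1.90, 0.01, 1.15, 0.31, 2.23, 2.14, 1.44, 0.62, 3.17, 1.57, 0.92, 2.38, 1.35, 0.79, 0.45, 0.12, 2.52; M̄R̄ = 23.0700 / 17 = 1.3571
UCL_MR = D₄·M̄R̄ = 3.267 × 1.3571 = 4.4335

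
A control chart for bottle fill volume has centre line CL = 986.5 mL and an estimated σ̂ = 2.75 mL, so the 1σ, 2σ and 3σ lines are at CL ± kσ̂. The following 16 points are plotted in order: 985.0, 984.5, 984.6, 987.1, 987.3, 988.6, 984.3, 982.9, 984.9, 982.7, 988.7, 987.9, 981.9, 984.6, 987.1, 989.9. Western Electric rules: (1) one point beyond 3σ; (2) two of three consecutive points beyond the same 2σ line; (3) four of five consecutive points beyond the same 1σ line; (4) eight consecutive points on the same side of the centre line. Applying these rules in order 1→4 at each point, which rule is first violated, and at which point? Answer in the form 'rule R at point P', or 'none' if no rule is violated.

none

Zone of each point (C = within 1σ̂, B = 1σ̂–2σ̂, A = 2σ̂–3σ̂, * = beyond 3σ̂; sign = side of CL): 1:-C, 2:-C, 3:-C, 4:+C, 5:+C, 6:+C, 7:-C, 8:-B, 9:-C, 10:-B, 11:+C, 12:+C, 13:-B, 14:-C, 15:+C, 16:+B
No rule fires across all 16 points.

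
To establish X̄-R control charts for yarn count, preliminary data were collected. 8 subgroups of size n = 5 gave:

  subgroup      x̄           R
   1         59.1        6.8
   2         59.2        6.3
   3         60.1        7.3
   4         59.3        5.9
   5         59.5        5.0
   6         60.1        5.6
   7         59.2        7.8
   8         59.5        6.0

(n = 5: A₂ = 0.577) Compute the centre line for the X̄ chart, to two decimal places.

59.50

X̄̄ = (59.1 + 59.2 + 60.1 + 59.3 + 59.5 + 60.1 + 59.2 + 59.5) / 8 = 476.0000 / 8 = 59.5000
CL = X̄̄ = 59.5000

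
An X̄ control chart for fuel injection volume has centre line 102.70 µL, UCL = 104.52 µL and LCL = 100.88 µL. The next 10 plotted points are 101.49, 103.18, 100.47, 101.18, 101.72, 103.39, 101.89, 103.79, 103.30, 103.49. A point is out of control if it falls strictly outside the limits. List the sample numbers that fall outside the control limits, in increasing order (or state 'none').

Compare each point to [100.88, 104.52]: sample 3 = 100.47 < LCL.

3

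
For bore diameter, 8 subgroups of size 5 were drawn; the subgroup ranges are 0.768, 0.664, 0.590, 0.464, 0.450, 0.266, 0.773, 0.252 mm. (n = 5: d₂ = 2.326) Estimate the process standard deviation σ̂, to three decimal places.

0.227

R̄ = (0.768 + 0.664 + 0.590 + 0.464 + 0.450 + 0.266 + 0.773 + 0.252) / 8 = 0.5284
σ̂ = R̄ / d₂ = 0.5284 / 2.326 = 0.2272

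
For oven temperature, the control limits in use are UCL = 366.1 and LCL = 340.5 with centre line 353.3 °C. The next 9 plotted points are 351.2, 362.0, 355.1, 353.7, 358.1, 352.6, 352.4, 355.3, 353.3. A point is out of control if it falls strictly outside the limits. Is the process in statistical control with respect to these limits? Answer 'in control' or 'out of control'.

in control

All 9 points lie within [340.5, 366.1].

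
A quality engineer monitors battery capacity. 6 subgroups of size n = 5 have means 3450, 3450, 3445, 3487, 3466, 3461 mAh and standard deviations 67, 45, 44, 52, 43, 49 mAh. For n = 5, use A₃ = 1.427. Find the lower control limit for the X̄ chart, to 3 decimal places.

3388.483

X̄̄ = (3450 + 3450 + 3445 + 3487 + 3466 + 3461) / 6 = 3459.8333
s̄ = (67 + 45 + 44 + 52 + 43 + 49) / 6 = 50.0000
LCL = X̄̄ − A₃·s̄ = 3459.8333 − 1.427 × 50.0000 = 3388.4833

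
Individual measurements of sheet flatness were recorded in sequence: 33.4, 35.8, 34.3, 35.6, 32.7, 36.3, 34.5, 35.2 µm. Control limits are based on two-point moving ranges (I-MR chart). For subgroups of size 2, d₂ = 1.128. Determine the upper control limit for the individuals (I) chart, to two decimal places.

X̄ = (33.4 + 35.8 + 34.3 + 35.6 + 32.7 + 36.3 + 34.5 + 35.2) / 8 = 34.7250
Moving ranges: 2.4, 1.5, 1.3, 2.9, 3.6, 1.8, 0.7; M̄R̄ = 14.2000 / 7 = 2.0286
UCL = X̄ + 3·M̄R̄/d₂ = 34.7250 + 3 × 2.0286 / 1.128 = 40.1201

40.12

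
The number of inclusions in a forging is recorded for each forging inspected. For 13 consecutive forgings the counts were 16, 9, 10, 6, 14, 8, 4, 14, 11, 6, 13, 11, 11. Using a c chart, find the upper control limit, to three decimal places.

19.826

c̄ = (16 + 9 + 10 + 6 + 14 + 8 + 4 + 14 + 11 + 6 + 13 + 11 + 11) / 13 = 133 / 13 = 10.2308
UCL = c̄ + 3√c̄ = 10.2308 + 3 × √10.2308 = 10.2308 + 3 × 3.1986 = 19.8264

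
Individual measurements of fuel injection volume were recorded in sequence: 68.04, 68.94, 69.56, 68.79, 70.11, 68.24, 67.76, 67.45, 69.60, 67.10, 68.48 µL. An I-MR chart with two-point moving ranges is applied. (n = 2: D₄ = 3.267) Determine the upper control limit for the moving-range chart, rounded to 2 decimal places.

4.02

Moving ranges: 0.90, 0.62, 0.77, 1.32, 1.87, 0.48, 0.31, 2.15, 2.50, 1.38; M̄R̄ = 12.3000 / 10 = 1.2300
UCL_MR = D₄·M̄R̄ = 3.267 × 1.2300 = 4.0184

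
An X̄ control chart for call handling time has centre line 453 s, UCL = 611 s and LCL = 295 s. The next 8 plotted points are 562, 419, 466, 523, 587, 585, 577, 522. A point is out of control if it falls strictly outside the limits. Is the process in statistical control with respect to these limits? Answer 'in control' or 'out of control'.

All 8 points lie within [295, 611].

in control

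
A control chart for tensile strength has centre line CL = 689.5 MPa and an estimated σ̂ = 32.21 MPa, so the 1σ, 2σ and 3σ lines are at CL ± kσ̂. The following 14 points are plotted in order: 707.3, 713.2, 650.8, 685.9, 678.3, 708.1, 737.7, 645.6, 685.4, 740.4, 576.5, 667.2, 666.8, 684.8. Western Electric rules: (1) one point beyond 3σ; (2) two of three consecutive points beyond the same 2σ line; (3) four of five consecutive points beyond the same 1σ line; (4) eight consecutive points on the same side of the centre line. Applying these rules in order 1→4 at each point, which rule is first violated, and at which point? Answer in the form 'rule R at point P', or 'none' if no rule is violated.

rule 1 at point 11

Zone of each point (C = within 1σ̂, B = 1σ̂–2σ̂, A = 2σ̂–3σ̂, * = beyond 3σ̂; sign = side of CL): 1:+C, 2:+C, 3:-B, 4:-C, 5:-C, 6:+C, 7:+B, 8:-B, 9:-C, 10:+B, 11:-*, 12:-C, 13:-C, 14:-C
Rule 1 (one point beyond the 3σ limits) is satisfied at point 11.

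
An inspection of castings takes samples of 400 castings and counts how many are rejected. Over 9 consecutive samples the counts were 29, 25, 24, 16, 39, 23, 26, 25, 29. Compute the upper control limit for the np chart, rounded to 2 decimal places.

41.07

p̄ = Σdᵢ / (k·n) = 236 / (9 × 400) = 0.06556
UCL = np̄ + 3·√(np̄(1−p̄)) = 26.2222 + 3 × √(26.2222×0.93444) = 26.2222 + 3 × 4.9501 = 41.0724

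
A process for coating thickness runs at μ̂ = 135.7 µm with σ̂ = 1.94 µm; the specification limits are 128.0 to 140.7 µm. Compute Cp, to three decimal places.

1.091

Cp = (USL − LSL) / (6σ̂) = (140.7 − 128.0) / (6 × 1.94) = 12.7000 / 11.6400 = 1.0911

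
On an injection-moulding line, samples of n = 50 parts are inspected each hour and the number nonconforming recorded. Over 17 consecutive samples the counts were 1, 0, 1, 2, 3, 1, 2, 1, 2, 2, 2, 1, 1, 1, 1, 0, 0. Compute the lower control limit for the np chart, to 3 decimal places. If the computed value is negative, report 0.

p̄ = Σdᵢ / (k·n) = 21 / (17 × 50) = 0.02471
LCL = np̄ − 3·√(np̄(1−p̄)) = 1.2353 − 3 × 1.0976 = -2.0576 → 0 (negative, so LCL = 0)

0.000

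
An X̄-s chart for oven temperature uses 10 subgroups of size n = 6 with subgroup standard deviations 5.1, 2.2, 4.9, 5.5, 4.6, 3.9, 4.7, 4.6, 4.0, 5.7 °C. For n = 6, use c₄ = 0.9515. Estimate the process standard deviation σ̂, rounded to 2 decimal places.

4.75

s̄ = (5.1 + 2.2 + 4.9 + 5.5 + 4.6 + 3.9 + 4.7 + 4.6 + 4.0 + 5.7) / 10 = 4.5200
σ̂ = s̄ / c₄ = 4.5200 / 0.9515 = 4.7504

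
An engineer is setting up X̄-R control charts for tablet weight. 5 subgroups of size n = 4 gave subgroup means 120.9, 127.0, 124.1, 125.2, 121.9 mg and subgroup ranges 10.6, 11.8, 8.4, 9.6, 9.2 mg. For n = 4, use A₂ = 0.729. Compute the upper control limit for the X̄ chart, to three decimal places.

131.052

X̄̄ = (120.9 + 127.0 + 124.1 + 125.2 + 121.9) / 5 = 619.1000 / 5 = 123.8200
R̄ = (10.6 + 11.8 + 8.4 + 9.6 + 9.2) / 5 = 49.6000 / 5 = 9.9200
UCL = X̄̄ + A₂·R̄ = 123.8200 + 0.729 × 9.9200 = 131.0517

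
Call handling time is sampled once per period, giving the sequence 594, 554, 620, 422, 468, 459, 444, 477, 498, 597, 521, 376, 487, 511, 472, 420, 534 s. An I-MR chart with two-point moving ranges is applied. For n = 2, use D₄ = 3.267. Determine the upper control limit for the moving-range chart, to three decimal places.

222.156

Moving ranges: 40, 66, 198, 46, 9, 15, 33, 21, 99, 76, 145, 111, 24, 39, 52, 114; M̄R̄ = 1088.0000 / 16 = 68.0000
UCL_MR = D₄·M̄R̄ = 3.267 × 68.0000 = 222.1560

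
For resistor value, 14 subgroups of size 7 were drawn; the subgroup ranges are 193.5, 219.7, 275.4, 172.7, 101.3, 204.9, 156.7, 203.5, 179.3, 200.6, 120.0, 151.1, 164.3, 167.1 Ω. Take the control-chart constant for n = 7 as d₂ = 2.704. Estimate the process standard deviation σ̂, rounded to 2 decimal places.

R̄ = (193.5 + 219.7 + 275.4 + 172.7 + 101.3 + 204.9 + 156.7 + 203.5 + 179.3 + 200.6 + 120.0 + 151.1 + 164.3 + 167.1) / 14 = 179.2929
σ̂ = R̄ / d₂ = 179.2929 / 2.704 = 66.3065

66.31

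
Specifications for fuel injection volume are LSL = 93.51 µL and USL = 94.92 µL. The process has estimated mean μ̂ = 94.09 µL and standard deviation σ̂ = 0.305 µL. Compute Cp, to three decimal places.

Cp = (USL − LSL) / (6σ̂) = (94.92 − 93.51) / (6 × 0.305) = 1.4100 / 1.8300 = 0.7705

0.770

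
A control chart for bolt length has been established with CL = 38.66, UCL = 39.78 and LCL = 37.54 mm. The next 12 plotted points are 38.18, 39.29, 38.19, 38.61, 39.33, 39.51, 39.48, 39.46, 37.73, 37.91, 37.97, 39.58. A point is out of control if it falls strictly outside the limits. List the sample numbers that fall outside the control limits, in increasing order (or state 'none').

none

All 12 points lie within [37.54, 39.78].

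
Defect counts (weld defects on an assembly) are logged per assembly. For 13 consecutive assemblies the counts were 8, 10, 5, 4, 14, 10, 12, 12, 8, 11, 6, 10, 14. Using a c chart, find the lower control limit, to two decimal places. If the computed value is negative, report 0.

c̄ = (8 + 10 + 5 + 4 + 14 + 10 + 12 + 12 + 8 + 11 + 6 + 10 + 14) / 13 = 124 / 13 = 9.5385
LCL = c̄ − 3√c̄ = 9.5385 − 3 × 3.0884 = 0.2731

0.27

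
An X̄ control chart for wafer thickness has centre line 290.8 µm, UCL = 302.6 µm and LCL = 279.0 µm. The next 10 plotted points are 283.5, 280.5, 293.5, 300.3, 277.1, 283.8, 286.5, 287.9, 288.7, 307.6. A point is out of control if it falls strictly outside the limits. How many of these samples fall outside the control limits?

2

Compare each point to [279.0, 302.6]: sample 5 = 277.1 < LCL; sample 10 = 307.6 > UCL.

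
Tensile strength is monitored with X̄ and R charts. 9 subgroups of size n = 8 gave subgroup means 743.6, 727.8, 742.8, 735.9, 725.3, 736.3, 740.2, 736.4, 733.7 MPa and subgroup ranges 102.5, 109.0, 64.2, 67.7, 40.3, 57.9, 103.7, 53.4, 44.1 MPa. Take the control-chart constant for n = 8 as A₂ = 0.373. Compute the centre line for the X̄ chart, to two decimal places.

X̄̄ = (743.6 + 727.8 + 742.8 + 735.9 + 725.3 + 736.3 + 740.2 + 736.4 + 733.7) / 9 = 6622.0000 / 9 = 735.7778
CL = X̄̄ = 735.7778

735.78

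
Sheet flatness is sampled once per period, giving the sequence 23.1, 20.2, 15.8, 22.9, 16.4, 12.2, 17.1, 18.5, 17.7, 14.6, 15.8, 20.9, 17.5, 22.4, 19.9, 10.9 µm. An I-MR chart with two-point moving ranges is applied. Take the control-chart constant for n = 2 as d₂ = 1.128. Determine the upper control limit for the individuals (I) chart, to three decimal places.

28.755

X̄ = (23.1 + 20.2 + 15.8 + 22.9 + 16.4 + 12.2 + 17.1 + 18.5 + 17.7 + 14.6 + 15.8 + 20.9 + 17.5 + 22.4 + 19.9 + 10.9) / 16 = 17.8687
Moving ranges: 2.9, 4.4, 7.1, 6.5, 4.2, 4.9, 1.4, 0.8, 3.1, 1.2, 5.1, 3.4, 4.9, 2.5, 9.0; M̄R̄ = 61.4000 / 15 = 4.0933
UCL = X̄ + 3·M̄R̄/d₂ = 17.8687 + 3 × 4.0933 / 1.128 = 28.7553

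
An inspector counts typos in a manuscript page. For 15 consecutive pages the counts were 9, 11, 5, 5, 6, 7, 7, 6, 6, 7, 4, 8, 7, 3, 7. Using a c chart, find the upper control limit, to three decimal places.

c̄ = (9 + 11 + 5 + 5 + 6 + 7 + 7 + 6 + 6 + 7 + 4 + 8 + 7 + 3 + 7) / 15 = 98 / 15 = 6.5333
UCL = c̄ + 3√c̄ = 6.5333 + 3 × √6.5333 = 6.5333 + 3 × 2.5560 = 14.2014

14.201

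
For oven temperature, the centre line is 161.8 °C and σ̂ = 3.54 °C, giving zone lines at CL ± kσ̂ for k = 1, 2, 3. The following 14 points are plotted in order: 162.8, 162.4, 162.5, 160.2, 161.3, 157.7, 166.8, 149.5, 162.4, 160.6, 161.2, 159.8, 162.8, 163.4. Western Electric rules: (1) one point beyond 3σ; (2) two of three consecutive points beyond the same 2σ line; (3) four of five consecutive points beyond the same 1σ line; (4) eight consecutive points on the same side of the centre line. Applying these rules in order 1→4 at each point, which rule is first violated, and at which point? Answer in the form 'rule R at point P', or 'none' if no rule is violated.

Zone of each point (C = within 1σ̂, B = 1σ̂–2σ̂, A = 2σ̂–3σ̂, * = beyond 3σ̂; sign = side of CL): 1:+C, 2:+C, 3:+C, 4:-C, 5:-C, 6:-B, 7:+B, 8:-*, 9:+C, 10:-C, 11:-C, 12:-C, 13:+C, 14:+C
Rule 1 (one point beyond the 3σ limits) is satisfied at point 8.

rule 1 at point 8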